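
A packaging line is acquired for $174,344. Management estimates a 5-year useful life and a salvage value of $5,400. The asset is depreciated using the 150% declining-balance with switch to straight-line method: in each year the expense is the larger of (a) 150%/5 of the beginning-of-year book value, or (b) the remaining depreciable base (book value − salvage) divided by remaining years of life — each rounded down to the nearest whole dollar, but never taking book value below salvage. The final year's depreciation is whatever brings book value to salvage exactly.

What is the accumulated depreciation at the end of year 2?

Depreciable base = $174,344 − $5,400 = $168,944.
Year 1: DB = ⌊$174,344 × 150%/5⌋ = $52,303; SL = ⌊$168,944/5⌋ = $33,788 → take DB $52,303. Book value $122,041.
Year 2: DB = ⌊$122,041 × 150%/5⌋ = $36,612; SL = ⌊$116,641/4⌋ = $29,160 → take DB $36,612. Book value $85,429.
Accumulated through year 2 = $174,344 − $85,429 = $88,915.

$88,915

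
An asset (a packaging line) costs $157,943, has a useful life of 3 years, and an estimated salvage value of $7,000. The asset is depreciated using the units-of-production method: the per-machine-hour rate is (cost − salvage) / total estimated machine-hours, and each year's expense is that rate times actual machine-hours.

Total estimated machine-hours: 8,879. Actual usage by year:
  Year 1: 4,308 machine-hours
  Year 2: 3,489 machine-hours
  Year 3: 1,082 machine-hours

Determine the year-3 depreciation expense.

Depreciable base = $157,943 − $7,000 = $150,943.
Rate = $150,943 / 8,879 machine-hours = $17 per machine-hour.
Year 1: 4,308 × $17 = $73,236. Book value $84,707.
Year 2: 3,489 × $17 = $59,313. Book value $25,394.
Year 3: 1,082 × $17 = $18,394. Book value $7,000.

$18,394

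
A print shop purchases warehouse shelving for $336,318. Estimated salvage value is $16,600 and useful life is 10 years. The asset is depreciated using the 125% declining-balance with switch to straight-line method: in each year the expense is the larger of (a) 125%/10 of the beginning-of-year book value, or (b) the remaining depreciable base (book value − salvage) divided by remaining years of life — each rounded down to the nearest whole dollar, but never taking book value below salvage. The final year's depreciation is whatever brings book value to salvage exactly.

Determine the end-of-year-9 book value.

$46,416

Depreciable base = $336,318 − $16,600 = $319,718.
Year 1: DB = ⌊$336,318 × 125%/10⌋ = $42,039; SL = ⌊$319,718/10⌋ = $31,971 → take DB $42,039. Book value $294,279.
Year 2: DB = ⌊$294,279 × 125%/10⌋ = $36,784; SL = ⌊$277,679/9⌋ = $30,853 → take DB $36,784. Book value $257,495.
Year 3: DB = ⌊$257,495 × 125%/10⌋ = $32,186; SL = ⌊$240,895/8⌋ = $30,111 → take DB $32,186. Book value $225,309.
Year 4: DB = ⌊$225,309 × 125%/10⌋ = $28,163; SL = ⌊$208,709/7⌋ = $29,815 → take SL $29,815. Book value $195,494.
Year 5: DB = ⌊$195,494 × 125%/10⌋ = $24,436; SL = ⌊$178,894/6⌋ = $29,815 → take SL $29,815. Book value $165,679.
Year 6: DB = ⌊$165,679 × 125%/10⌋ = $20,709; SL = ⌊$149,079/5⌋ = $29,815 → take SL $29,815. Book value $135,864.
Year 7: DB = ⌊$135,864 × 125%/10⌋ = $16,983; SL = ⌊$119,264/4⌋ = $29,816 → take SL $29,816. Book value $106,048.
Year 8: DB = ⌊$106,048 × 125%/10⌋ = $13,256; SL = ⌊$89,448/3⌋ = $29,816 → take SL $29,816. Book value $76,232.
Year 9: DB = ⌊$76,232 × 125%/10⌋ = $9,529; SL = ⌊$59,632/2⌋ = $29,816 → take SL $29,816. Book value $46,416.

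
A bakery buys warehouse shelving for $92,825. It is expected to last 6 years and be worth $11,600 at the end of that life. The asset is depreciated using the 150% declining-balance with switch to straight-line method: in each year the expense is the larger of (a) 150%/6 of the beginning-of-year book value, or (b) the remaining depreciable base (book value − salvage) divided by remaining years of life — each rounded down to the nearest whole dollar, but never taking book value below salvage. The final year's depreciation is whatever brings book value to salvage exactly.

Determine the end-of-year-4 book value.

$29,372

Depreciable base = $92,825 − $11,600 = $81,225.
Year 1: DB = ⌊$92,825 × 150%/6⌋ = $23,206; SL = ⌊$81,225/6⌋ = $13,537 → take DB $23,206. Book value $69,619.
Year 2: DB = ⌊$69,619 × 150%/6⌋ = $17,404; SL = ⌊$58,019/5⌋ = $11,603 → take DB $17,404. Book value $52,215.
Year 3: DB = ⌊$52,215 × 150%/6⌋ = $13,053; SL = ⌊$40,615/4⌋ = $10,153 → take DB $13,053. Book value $39,162.
Year 4: DB = ⌊$39,162 × 150%/6⌋ = $9,790; SL = ⌊$27,562/3⌋ = $9,187 → take DB $9,790. Book value $29,372.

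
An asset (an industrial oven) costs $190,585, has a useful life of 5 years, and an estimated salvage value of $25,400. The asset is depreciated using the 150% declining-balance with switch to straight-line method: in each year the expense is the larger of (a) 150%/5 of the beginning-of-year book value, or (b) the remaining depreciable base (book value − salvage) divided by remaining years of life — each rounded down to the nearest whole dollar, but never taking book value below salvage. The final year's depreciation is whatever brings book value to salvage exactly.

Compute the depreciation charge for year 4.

$19,985

Depreciable base = $190,585 − $25,400 = $165,185.
Year 1: DB = ⌊$190,585 × 150%/5⌋ = $57,175; SL = ⌊$165,185/5⌋ = $33,037 → take DB $57,175. Book value $133,410.
Year 2: DB = ⌊$133,410 × 150%/5⌋ = $40,023; SL = ⌊$108,010/4⌋ = $27,002 → take DB $40,023. Book value $93,387.
Year 3: DB = ⌊$93,387 × 150%/5⌋ = $28,016; SL = ⌊$67,987/3⌋ = $22,662 → take DB $28,016. Book value $65,371.
Year 4: DB = ⌊$65,371 × 150%/5⌋ = $19,611; SL = ⌊$39,971/2⌋ = $19,985 → take SL $19,985. Book value $45,386.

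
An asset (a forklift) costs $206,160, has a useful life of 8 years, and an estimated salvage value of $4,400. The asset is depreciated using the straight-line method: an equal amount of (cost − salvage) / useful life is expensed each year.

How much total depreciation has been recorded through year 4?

$100,880

Depreciable base = $206,160 − $4,400 = $201,760.
Annual expense = $201,760 / 8 = $25,220.
End of year 1: book value $180,940.
End of year 2: book value $155,720.
End of year 3: book value $130,500.
End of year 4: book value $105,280.
Accumulated through year 4 = $206,160 − $105,280 = $100,880.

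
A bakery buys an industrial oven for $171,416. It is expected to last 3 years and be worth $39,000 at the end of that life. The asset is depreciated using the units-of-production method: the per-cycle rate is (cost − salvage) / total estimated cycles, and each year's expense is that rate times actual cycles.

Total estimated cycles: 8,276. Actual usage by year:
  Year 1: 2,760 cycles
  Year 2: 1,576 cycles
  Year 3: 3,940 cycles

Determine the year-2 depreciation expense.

$25,216

Depreciable base = $171,416 − $39,000 = $132,416.
Rate = $132,416 / 8,276 cycles = $16 per cycle.
Year 1: 2,760 × $16 = $44,160. Book value $127,256.
Year 2: 1,576 × $16 = $25,216. Book value $102,040.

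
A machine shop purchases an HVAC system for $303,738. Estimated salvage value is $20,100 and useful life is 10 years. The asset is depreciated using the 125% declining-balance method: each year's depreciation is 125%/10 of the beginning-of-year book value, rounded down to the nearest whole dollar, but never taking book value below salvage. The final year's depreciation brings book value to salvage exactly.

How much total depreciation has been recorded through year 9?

Depreciable base = $303,738 − $20,100 = $283,638.
Year 1: ⌊$303,738 × 125%/10⌋ = $37,967. Book value $265,771.
Year 2: ⌊$265,771 × 125%/10⌋ = $33,221. Book value $232,550.
Year 3: ⌊$232,550 × 125%/10⌋ = $29,068. Book value $203,482.
Year 4: ⌊$203,482 × 125%/10⌋ = $25,435. Book value $178,047.
Year 5: ⌊$178,047 × 125%/10⌋ = $22,255. Book value $155,792.
Year 6: ⌊$155,792 × 125%/10⌋ = $19,474. Book value $136,318.
Year 7: ⌊$136,318 × 125%/10⌋ = $17,039. Book value $119,279.
Year 8: ⌊$119,279 × 125%/10⌋ = $14,909. Book value $104,370.
Year 9: ⌊$104,370 × 125%/10⌋ = $13,046. Book value $91,324.
Accumulated through year 9 = $303,738 − $91,324 = $212,414.

$212,414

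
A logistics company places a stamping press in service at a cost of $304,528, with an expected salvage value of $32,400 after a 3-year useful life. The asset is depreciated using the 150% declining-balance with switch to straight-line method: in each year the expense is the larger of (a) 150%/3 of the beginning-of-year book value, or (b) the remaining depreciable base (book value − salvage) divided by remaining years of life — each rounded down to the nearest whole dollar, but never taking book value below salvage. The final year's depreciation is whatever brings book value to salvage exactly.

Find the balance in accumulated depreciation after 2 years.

Depreciable base = $304,528 − $32,400 = $272,128.
Year 1: DB = ⌊$304,528 × 150%/3⌋ = $152,264; SL = ⌊$272,128/3⌋ = $90,709 → take DB $152,264. Book value $152,264.
Year 2: DB = ⌊$152,264 × 150%/3⌋ = $76,132; SL = ⌊$119,864/2⌋ = $59,932 → take DB $76,132. Book value $76,132.
Accumulated through year 2 = $304,528 − $76,132 = $228,396.

$228,396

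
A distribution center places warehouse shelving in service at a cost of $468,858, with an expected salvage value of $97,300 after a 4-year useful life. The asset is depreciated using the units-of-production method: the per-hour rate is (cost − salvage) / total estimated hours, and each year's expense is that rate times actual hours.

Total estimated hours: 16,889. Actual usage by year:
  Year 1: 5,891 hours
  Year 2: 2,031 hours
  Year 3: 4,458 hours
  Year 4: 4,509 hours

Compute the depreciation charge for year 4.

Depreciable base = $468,858 − $97,300 = $371,558.
Rate = $371,558 / 16,889 hours = $22 per hour.
Year 1: 5,891 × $22 = $129,602. Book value $339,256.
Year 2: 2,031 × $22 = $44,682. Book value $294,574.
Year 3: 4,458 × $22 = $98,076. Book value $196,498.
Year 4: 4,509 × $22 = $99,198. Book value $97,300.

$99,198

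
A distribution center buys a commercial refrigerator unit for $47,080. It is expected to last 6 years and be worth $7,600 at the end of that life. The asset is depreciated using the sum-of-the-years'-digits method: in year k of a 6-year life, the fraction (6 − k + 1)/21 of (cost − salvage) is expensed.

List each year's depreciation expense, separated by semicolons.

$11,280; $9,400; $7,520; $5,640; $3,760; $1,880

Depreciable base = $47,080 − $7,600 = $39,480.
Sum of the years' digits = 6+5+4+3+2+1 = 21.
Year 1: $39,480 × 6/21 = $11,280. Book value $35,800.
Year 2: $39,480 × 5/21 = $9,400. Book value $26,400.
Year 3: $39,480 × 4/21 = $7,520. Book value $18,880.
Year 4: $39,480 × 3/21 = $5,640. Book value $13,240.
Year 5: $39,480 × 2/21 = $3,760. Book value $9,480.
Year 6: $39,480 × 1/21 = $1,880. Book value $7,600.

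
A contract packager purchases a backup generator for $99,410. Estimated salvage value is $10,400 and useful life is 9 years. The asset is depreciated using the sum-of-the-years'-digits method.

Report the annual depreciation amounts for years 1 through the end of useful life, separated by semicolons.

$17,802; $15,824; $13,846; $11,868; $9,890; $7,912; $5,934; $3,956; $1,978

Depreciable base = $99,410 − $10,400 = $89,010.
Sum of the years' digits = 9+8+7+6+5+4+3+2+1 = 45.
Year 1: $89,010 × 9/45 = $17,802. Book value $81,608.
Year 2: $89,010 × 8/45 = $15,824. Book value $65,784.
Year 3: $89,010 × 7/45 = $13,846. Book value $51,938.
Year 4: $89,010 × 6/45 = $11,868. Book value $40,070.
Year 5: $89,010 × 5/45 = $9,890. Book value $30,180.
Year 6: $89,010 × 4/45 = $7,912. Book value $22,268.
Year 7: $89,010 × 3/45 = $5,934. Book value $16,334.
Year 8: $89,010 × 2/45 = $3,956. Book value $12,378.
Year 9: $89,010 × 1/45 = $1,978. Book value $10,400.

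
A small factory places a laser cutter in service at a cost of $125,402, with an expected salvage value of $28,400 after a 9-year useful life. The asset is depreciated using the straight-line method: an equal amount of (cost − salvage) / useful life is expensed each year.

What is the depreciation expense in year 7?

$10,778

Depreciable base = $125,402 − $28,400 = $97,002.
Annual expense = $97,002 / 9 = $10,778.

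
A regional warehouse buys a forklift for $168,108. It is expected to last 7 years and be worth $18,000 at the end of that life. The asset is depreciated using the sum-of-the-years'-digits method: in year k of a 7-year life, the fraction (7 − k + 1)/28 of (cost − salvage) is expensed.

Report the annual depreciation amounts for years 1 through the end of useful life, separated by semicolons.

$37,527; $32,166; $26,805; $21,444; $16,083; $10,722; $5,361

Depreciable base = $168,108 − $18,000 = $150,108.
Sum of the years' digits = 7+6+5+4+3+2+1 = 28.
Year 1: $150,108 × 7/28 = $37,527. Book value $130,581.
Year 2: $150,108 × 6/28 = $32,166. Book value $98,415.
Year 3: $150,108 × 5/28 = $26,805. Book value $71,610.
Year 4: $150,108 × 4/28 = $21,444. Book value $50,166.
Year 5: $150,108 × 3/28 = $16,083. Book value $34,083.
Year 6: $150,108 × 2/28 = $10,722. Book value $23,361.
Year 7: $150,108 × 1/28 = $5,361. Book value $18,000.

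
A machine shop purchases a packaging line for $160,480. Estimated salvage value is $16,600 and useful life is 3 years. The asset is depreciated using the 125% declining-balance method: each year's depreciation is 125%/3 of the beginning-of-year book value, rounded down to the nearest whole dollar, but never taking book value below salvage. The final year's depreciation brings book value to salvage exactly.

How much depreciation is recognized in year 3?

Depreciable base = $160,480 − $16,600 = $143,880.
Year 1: ⌊$160,480 × 125%/3⌋ = $66,866. Book value $93,614.
Year 2: ⌊$93,614 × 125%/3⌋ = $39,005. Book value $54,609.
Year 3 (final): $54,609 − $16,600 = $38,009. Book value $16,600.

$38,009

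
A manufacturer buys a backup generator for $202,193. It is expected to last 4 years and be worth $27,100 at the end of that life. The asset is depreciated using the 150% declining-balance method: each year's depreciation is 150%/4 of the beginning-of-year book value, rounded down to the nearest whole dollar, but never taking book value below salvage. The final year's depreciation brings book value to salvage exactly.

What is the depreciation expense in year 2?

Depreciable base = $202,193 − $27,100 = $175,093.
Year 1: ⌊$202,193 × 150%/4⌋ = $75,822. Book value $126,371.
Year 2: ⌊$126,371 × 150%/4⌋ = $47,389. Book value $78,982.

$47,389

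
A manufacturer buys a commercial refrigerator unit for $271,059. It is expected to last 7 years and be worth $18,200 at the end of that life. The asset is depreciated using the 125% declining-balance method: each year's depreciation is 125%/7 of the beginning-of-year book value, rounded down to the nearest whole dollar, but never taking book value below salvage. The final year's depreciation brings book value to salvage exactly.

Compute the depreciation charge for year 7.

Depreciable base = $271,059 − $18,200 = $252,859.
Year 1: ⌊$271,059 × 125%/7⌋ = $48,403. Book value $222,656.
Year 2: ⌊$222,656 × 125%/7⌋ = $39,760. Book value $182,896.
Year 3: ⌊$182,896 × 125%/7⌋ = $32,660. Book value $150,236.
Year 4: ⌊$150,236 × 125%/7⌋ = $26,827. Book value $123,409.
Year 5: ⌊$123,409 × 125%/7⌋ = $22,037. Book value $101,372.
Year 6: ⌊$101,372 × 125%/7⌋ = $18,102. Book value $83,270.
Year 7 (final): $83,270 − $18,200 = $65,070. Book value $18,200.

$65,070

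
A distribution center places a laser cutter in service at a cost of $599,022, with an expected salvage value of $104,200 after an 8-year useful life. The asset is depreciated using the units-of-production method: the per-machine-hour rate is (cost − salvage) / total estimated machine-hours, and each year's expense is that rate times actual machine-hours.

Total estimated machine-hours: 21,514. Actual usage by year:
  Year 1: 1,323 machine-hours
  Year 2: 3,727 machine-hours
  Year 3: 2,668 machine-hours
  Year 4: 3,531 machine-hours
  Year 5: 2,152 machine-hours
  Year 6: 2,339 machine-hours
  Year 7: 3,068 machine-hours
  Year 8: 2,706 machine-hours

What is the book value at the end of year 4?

$340,295

Depreciable base = $599,022 − $104,200 = $494,822.
Rate = $494,822 / 21,514 machine-hours = $23 per machine-hour.
Year 1: 1,323 × $23 = $30,429. Book value $568,593.
Year 2: 3,727 × $23 = $85,721. Book value $482,872.
Year 3: 2,668 × $23 = $61,364. Book value $421,508.
Year 4: 3,531 × $23 = $81,213. Book value $340,295.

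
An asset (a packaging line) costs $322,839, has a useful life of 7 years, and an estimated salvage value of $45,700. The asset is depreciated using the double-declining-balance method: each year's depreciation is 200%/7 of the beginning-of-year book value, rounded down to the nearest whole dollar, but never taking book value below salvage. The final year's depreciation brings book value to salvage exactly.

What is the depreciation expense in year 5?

$24,011

Depreciable base = $322,839 − $45,700 = $277,139.
Year 1: ⌊$322,839 × 200%/7⌋ = $92,239. Book value $230,600.
Year 2: ⌊$230,600 × 200%/7⌋ = $65,885. Book value $164,715.
Year 3: ⌊$164,715 × 200%/7⌋ = $47,061. Book value $117,654.
Year 4: ⌊$117,654 × 200%/7⌋ = $33,615. Book value $84,039.
Year 5: ⌊$84,039 × 200%/7⌋ = $24,011. Book value $60,028.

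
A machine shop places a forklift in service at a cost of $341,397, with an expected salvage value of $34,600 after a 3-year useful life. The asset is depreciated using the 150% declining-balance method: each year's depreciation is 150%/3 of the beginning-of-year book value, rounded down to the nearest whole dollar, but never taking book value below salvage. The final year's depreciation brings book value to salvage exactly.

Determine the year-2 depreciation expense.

$85,349

Depreciable base = $341,397 − $34,600 = $306,797.
Year 1: ⌊$341,397 × 150%/3⌋ = $170,698. Book value $170,699.
Year 2: ⌊$170,699 × 150%/3⌋ = $85,349. Book value $85,350.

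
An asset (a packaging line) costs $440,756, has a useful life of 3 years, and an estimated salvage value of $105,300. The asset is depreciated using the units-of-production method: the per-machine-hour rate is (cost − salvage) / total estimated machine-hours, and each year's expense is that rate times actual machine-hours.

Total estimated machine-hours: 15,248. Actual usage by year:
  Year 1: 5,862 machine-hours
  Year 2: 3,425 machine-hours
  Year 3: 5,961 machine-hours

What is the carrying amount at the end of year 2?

$236,442

Depreciable base = $440,756 − $105,300 = $335,456.
Rate = $335,456 / 15,248 machine-hours = $22 per machine-hour.
Year 1: 5,862 × $22 = $128,964. Book value $311,792.
Year 2: 3,425 × $22 = $75,350. Book value $236,442.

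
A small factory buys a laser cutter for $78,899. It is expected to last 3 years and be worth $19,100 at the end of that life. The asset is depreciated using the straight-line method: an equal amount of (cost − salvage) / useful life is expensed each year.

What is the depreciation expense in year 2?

Depreciable base = $78,899 − $19,100 = $59,799.
Annual expense = $59,799 / 3 = $19,933.

$19,933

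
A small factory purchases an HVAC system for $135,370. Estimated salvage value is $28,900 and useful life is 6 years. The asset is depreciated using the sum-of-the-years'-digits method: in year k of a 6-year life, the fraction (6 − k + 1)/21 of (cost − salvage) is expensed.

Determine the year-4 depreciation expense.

$15,210

Depreciable base = $135,370 − $28,900 = $106,470.
Sum of the years' digits = 6+5+4+3+2+1 = 21.
Year 1: $106,470 × 6/21 = $30,420. Book value $104,950.
Year 2: $106,470 × 5/21 = $25,350. Book value $79,600.
Year 3: $106,470 × 4/21 = $20,280. Book value $59,320.
Year 4: $106,470 × 3/21 = $15,210. Book value $44,110.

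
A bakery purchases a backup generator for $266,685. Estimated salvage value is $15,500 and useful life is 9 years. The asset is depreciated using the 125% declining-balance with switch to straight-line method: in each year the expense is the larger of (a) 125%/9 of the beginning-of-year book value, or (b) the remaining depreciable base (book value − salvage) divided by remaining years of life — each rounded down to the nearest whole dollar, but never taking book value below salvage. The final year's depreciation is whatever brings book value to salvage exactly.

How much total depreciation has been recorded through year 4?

$122,196

Depreciable base = $266,685 − $15,500 = $251,185.
Year 1: DB = ⌊$266,685 × 125%/9⌋ = $37,039; SL = ⌊$251,185/9⌋ = $27,909 → take DB $37,039. Book value $229,646.
Year 2: DB = ⌊$229,646 × 125%/9⌋ = $31,895; SL = ⌊$214,146/8⌋ = $26,768 → take DB $31,895. Book value $197,751.
Year 3: DB = ⌊$197,751 × 125%/9⌋ = $27,465; SL = ⌊$182,251/7⌋ = $26,035 → take DB $27,465. Book value $170,286.
Year 4: DB = ⌊$170,286 × 125%/9⌋ = $23,650; SL = ⌊$154,786/6⌋ = $25,797 → take SL $25,797. Book value $144,489.
Accumulated through year 4 = $266,685 − $144,489 = $122,196.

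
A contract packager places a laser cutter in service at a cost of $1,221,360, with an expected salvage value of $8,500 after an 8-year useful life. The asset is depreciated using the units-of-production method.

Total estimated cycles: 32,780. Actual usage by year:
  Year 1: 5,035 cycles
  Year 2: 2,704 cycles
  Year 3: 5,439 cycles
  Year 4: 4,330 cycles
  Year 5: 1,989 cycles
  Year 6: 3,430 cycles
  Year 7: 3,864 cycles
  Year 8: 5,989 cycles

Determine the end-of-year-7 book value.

Depreciable base = $1,221,360 − $8,500 = $1,212,860.
Rate = $1,212,860 / 32,780 cycles = $37 per cycle.
Year 1: 5,035 × $37 = $186,295. Book value $1,035,065.
Year 2: 2,704 × $37 = $100,048. Book value $935,017.
Year 3: 5,439 × $37 = $201,243. Book value $733,774.
Year 4: 4,330 × $37 = $160,210. Book value $573,564.
Year 5: 1,989 × $37 = $73,593. Book value $499,971.
Year 6: 3,430 × $37 = $126,910. Book value $373,061.
Year 7: 3,864 × $37 = $142,968. Book value $230,093.

$230,093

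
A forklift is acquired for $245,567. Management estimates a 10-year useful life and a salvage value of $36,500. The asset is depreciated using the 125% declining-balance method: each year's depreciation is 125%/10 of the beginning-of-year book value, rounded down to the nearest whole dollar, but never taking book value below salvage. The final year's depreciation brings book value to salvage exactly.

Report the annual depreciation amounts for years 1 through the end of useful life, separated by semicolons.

Depreciable base = $245,567 − $36,500 = $209,067.
Year 1: ⌊$245,567 × 125%/10⌋ = $30,695. Book value $214,872.
Year 2: ⌊$214,872 × 125%/10⌋ = $26,859. Book value $188,013.
Year 3: ⌊$188,013 × 125%/10⌋ = $23,501. Book value $164,512.
Year 4: ⌊$164,512 × 125%/10⌋ = $20,564. Book value $143,948.
Year 5: ⌊$143,948 × 125%/10⌋ = $17,993. Book value $125,955.
Year 6: ⌊$125,955 × 125%/10⌋ = $15,744. Book value $110,211.
Year 7: ⌊$110,211 × 125%/10⌋ = $13,776. Book value $96,435.
Year 8: ⌊$96,435 × 125%/10⌋ = $12,054. Book value $84,381.
Year 9: ⌊$84,381 × 125%/10⌋ = $10,547. Book value $73,834.
Year 10 (final): $73,834 − $36,500 = $37,334. Book value $36,500.

$30,695; $26,859; $23,501; $20,564; $17,993; $15,744; $13,776; $12,054; $10,547; $37,334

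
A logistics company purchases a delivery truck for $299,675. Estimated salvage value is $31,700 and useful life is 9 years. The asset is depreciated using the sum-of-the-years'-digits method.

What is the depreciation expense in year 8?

$11,910

Depreciable base = $299,675 − $31,700 = $267,975.
Sum of the years' digits = 9+8+7+6+5+4+3+2+1 = 45.
Year 1: $267,975 × 9/45 = $53,595. Book value $246,080.
Year 2: $267,975 × 8/45 = $47,640. Book value $198,440.
Year 3: $267,975 × 7/45 = $41,685. Book value $156,755.
Year 4: $267,975 × 6/45 = $35,730. Book value $121,025.
Year 5: $267,975 × 5/45 = $29,775. Book value $91,250.
Year 6: $267,975 × 4/45 = $23,820. Book value $67,430.
Year 7: $267,975 × 3/45 = $17,865. Book value $49,565.
Year 8: $267,975 × 2/45 = $11,910. Book value $37,655.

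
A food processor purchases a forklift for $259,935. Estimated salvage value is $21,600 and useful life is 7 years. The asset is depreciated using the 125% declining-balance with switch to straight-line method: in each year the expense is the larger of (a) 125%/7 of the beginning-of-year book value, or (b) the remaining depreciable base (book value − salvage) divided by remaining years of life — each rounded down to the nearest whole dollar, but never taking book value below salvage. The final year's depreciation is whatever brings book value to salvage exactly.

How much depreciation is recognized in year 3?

Depreciable base = $259,935 − $21,600 = $238,335.
Year 1: DB = ⌊$259,935 × 125%/7⌋ = $46,416; SL = ⌊$238,335/7⌋ = $34,047 → take DB $46,416. Book value $213,519.
Year 2: DB = ⌊$213,519 × 125%/7⌋ = $38,128; SL = ⌊$191,919/6⌋ = $31,986 → take DB $38,128. Book value $175,391.
Year 3: DB = ⌊$175,391 × 125%/7⌋ = $31,319; SL = ⌊$153,791/5⌋ = $30,758 → take DB $31,319. Book value $144,072.

$31,319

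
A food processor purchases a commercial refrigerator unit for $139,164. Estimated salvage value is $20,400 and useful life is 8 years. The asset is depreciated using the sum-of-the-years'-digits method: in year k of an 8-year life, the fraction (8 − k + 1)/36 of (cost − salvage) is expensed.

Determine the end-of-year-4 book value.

Depreciable base = $139,164 − $20,400 = $118,764.
Sum of the years' digits = 8+7+6+5+4+3+2+1 = 36.
Year 1: $118,764 × 8/36 = $26,392. Book value $112,772.
Year 2: $118,764 × 7/36 = $23,093. Book value $89,679.
Year 3: $118,764 × 6/36 = $19,794. Book value $69,885.
Year 4: $118,764 × 5/36 = $16,495. Book value $53,390.

$53,390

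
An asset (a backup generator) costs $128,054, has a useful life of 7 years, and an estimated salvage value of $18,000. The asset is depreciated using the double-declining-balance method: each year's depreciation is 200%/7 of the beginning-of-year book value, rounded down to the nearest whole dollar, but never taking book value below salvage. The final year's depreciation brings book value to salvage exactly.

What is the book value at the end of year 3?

$46,668

Depreciable base = $128,054 − $18,000 = $110,054.
Year 1: ⌊$128,054 × 200%/7⌋ = $36,586. Book value $91,468.
Year 2: ⌊$91,468 × 200%/7⌋ = $26,133. Book value $65,335.
Year 3: ⌊$65,335 × 200%/7⌋ = $18,667. Book value $46,668.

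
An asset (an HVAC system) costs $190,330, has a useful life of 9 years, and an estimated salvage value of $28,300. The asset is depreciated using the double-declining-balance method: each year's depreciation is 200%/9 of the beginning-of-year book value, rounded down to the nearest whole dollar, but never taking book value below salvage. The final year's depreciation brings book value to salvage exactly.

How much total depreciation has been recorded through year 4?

$120,677

Depreciable base = $190,330 − $28,300 = $162,030.
Year 1: ⌊$190,330 × 200%/9⌋ = $42,295. Book value $148,035.
Year 2: ⌊$148,035 × 200%/9⌋ = $32,896. Book value $115,139.
Year 3: ⌊$115,139 × 200%/9⌋ = $25,586. Book value $89,553.
Year 4: ⌊$89,553 × 200%/9⌋ = $19,900. Book value $69,653.
Accumulated through year 4 = $190,330 − $69,653 = $120,677.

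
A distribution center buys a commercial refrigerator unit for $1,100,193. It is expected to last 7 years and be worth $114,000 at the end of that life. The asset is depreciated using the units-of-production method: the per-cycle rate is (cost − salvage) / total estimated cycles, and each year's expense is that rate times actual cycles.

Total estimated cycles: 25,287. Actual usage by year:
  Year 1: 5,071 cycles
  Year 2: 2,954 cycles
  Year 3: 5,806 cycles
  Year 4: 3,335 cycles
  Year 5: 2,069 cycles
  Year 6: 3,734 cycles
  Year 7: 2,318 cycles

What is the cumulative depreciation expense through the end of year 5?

Depreciable base = $1,100,193 − $114,000 = $986,193.
Rate = $986,193 / 25,287 cycles = $39 per cycle.
Year 1: 5,071 × $39 = $197,769. Book value $902,424.
Year 2: 2,954 × $39 = $115,206. Book value $787,218.
Year 3: 5,806 × $39 = $226,434. Book value $560,784.
Year 4: 3,335 × $39 = $130,065. Book value $430,719.
Year 5: 2,069 × $39 = $80,691. Book value $350,028.
Accumulated through year 5 = $1,100,193 − $350,028 = $750,165.

$750,165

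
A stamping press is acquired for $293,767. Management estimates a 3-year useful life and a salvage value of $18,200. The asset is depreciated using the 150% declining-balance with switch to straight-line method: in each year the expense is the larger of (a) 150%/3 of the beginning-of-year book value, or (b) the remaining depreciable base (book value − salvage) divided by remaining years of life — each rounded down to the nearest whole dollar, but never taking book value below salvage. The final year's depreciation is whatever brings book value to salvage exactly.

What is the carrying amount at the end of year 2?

Depreciable base = $293,767 − $18,200 = $275,567.
Year 1: DB = ⌊$293,767 × 150%/3⌋ = $146,883; SL = ⌊$275,567/3⌋ = $91,855 → take DB $146,883. Book value $146,884.
Year 2: DB = ⌊$146,884 × 150%/3⌋ = $73,442; SL = ⌊$128,684/2⌋ = $64,342 → take DB $73,442. Book value $73,442.

$73,442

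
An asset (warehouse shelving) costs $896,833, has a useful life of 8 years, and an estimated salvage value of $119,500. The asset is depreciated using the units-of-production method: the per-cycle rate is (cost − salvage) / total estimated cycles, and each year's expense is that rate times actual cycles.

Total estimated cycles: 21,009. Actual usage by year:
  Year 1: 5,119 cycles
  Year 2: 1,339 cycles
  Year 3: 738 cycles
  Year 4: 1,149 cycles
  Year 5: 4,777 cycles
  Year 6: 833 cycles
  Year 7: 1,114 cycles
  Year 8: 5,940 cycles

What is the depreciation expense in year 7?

Depreciable base = $896,833 − $119,500 = $777,333.
Rate = $777,333 / 21,009 cycles = $37 per cycle.
Year 1: 5,119 × $37 = $189,403. Book value $707,430.
Year 2: 1,339 × $37 = $49,543. Book value $657,887.
Year 3: 738 × $37 = $27,306. Book value $630,581.
Year 4: 1,149 × $37 = $42,513. Book value $588,068.
Year 5: 4,777 × $37 = $176,749. Book value $411,319.
Year 6: 833 × $37 = $30,821. Book value $380,498.
Year 7: 1,114 × $37 = $41,218. Book value $339,280.

$41,218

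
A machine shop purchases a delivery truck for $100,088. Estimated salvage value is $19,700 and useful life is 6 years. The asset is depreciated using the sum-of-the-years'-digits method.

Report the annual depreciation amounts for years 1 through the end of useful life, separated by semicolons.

Depreciable base = $100,088 − $19,700 = $80,388.
Sum of the years' digits = 6+5+4+3+2+1 = 21.
Year 1: $80,388 × 6/21 = $22,968. Book value $77,120.
Year 2: $80,388 × 5/21 = $19,140. Book value $57,980.
Year 3: $80,388 × 4/21 = $15,312. Book value $42,668.
Year 4: $80,388 × 3/21 = $11,484. Book value $31,184.
Year 5: $80,388 × 2/21 = $7,656. Book value $23,528.
Year 6: $80,388 × 1/21 = $3,828. Book value $19,700.

$22,968; $19,140; $15,312; $11,484; $7,656; $3,828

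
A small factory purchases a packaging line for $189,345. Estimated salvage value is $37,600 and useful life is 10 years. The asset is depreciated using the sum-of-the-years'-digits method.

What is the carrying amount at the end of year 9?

Depreciable base = $189,345 − $37,600 = $151,745.
Sum of the years' digits = 10+9+8+7+6+5+4+3+2+1 = 55.
Year 1: $151,745 × 10/55 = $27,590. Book value $161,755.
Year 2: $151,745 × 9/55 = $24,831. Book value $136,924.
Year 3: $151,745 × 8/55 = $22,072. Book value $114,852.
Year 4: $151,745 × 7/55 = $19,313. Book value $95,539.
Year 5: $151,745 × 6/55 = $16,554. Book value $78,985.
Year 6: $151,745 × 5/55 = $13,795. Book value $65,190.
Year 7: $151,745 × 4/55 = $11,036. Book value $54,154.
Year 8: $151,745 × 3/55 = $8,277. Book value $45,877.
Year 9: $151,745 × 2/55 = $5,518. Book value $40,359.

$40,359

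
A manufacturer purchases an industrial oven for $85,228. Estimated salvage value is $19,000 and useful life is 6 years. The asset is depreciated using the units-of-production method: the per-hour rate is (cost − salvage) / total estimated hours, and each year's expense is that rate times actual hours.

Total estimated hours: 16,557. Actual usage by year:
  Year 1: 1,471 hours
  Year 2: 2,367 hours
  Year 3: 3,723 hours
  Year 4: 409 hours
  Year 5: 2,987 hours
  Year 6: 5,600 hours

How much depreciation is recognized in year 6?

$22,400

Depreciable base = $85,228 − $19,000 = $66,228.
Rate = $66,228 / 16,557 hours = $4 per hour.
Year 1: 1,471 × $4 = $5,884. Book value $79,344.
Year 2: 2,367 × $4 = $9,468. Book value $69,876.
Year 3: 3,723 × $4 = $14,892. Book value $54,984.
Year 4: 409 × $4 = $1,636. Book value $53,348.
Year 5: 2,987 × $4 = $11,948. Book value $41,400.
Year 6: 5,600 × $4 = $22,400. Book value $19,000.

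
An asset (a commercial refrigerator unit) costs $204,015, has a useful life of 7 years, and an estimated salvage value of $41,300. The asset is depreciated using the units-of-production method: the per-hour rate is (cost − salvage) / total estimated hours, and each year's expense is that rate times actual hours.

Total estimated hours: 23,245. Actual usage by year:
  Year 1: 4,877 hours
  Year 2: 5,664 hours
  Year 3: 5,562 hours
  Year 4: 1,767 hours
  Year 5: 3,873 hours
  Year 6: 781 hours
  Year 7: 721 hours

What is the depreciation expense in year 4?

$12,369

Depreciable base = $204,015 − $41,300 = $162,715.
Rate = $162,715 / 23,245 hours = $7 per hour.
Year 1: 4,877 × $7 = $34,139. Book value $169,876.
Year 2: 5,664 × $7 = $39,648. Book value $130,228.
Year 3: 5,562 × $7 = $38,934. Book value $91,294.
Year 4: 1,767 × $7 = $12,369. Book value $78,925.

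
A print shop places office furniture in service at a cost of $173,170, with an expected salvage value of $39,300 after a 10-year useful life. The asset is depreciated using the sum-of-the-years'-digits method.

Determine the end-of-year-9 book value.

$41,734

Depreciable base = $173,170 − $39,300 = $133,870.
Sum of the years' digits = 10+9+8+7+6+5+4+3+2+1 = 55.
Year 1: $133,870 × 10/55 = $24,340. Book value $148,830.
Year 2: $133,870 × 9/55 = $21,906. Book value $126,924.
Year 3: $133,870 × 8/55 = $19,472. Book value $107,452.
Year 4: $133,870 × 7/55 = $17,038. Book value $90,414.
Year 5: $133,870 × 6/55 = $14,604. Book value $75,810.
Year 6: $133,870 × 5/55 = $12,170. Book value $63,640.
Year 7: $133,870 × 4/55 = $9,736. Book value $53,904.
Year 8: $133,870 × 3/55 = $7,302. Book value $46,602.
Year 9: $133,870 × 2/55 = $4,868. Book value $41,734.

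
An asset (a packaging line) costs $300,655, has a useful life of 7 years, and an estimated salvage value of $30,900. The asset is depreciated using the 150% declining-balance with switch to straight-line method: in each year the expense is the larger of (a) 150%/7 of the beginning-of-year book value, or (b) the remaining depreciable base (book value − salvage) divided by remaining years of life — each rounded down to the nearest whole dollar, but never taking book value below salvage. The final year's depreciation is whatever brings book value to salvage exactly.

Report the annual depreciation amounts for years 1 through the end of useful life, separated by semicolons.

Depreciable base = $300,655 − $30,900 = $269,755.
Year 1: DB = ⌊$300,655 × 150%/7⌋ = $64,426; SL = ⌊$269,755/7⌋ = $38,536 → take DB $64,426. Book value $236,229.
Year 2: DB = ⌊$236,229 × 150%/7⌋ = $50,620; SL = ⌊$205,329/6⌋ = $34,221 → take DB $50,620. Book value $185,609.
Year 3: DB = ⌊$185,609 × 150%/7⌋ = $39,773; SL = ⌊$154,709/5⌋ = $30,941 → take DB $39,773. Book value $145,836.
Year 4: DB = ⌊$145,836 × 150%/7⌋ = $31,250; SL = ⌊$114,936/4⌋ = $28,734 → take DB $31,250. Book value $114,586.
Year 5: DB = ⌊$114,586 × 150%/7⌋ = $24,554; SL = ⌊$83,686/3⌋ = $27,895 → take SL $27,895. Book value $86,691.
Year 6: DB = ⌊$86,691 × 150%/7⌋ = $18,576; SL = ⌊$55,791/2⌋ = $27,895 → take SL $27,895. Book value $58,796.
Year 7 (final): $58,796 − $30,900 = $27,896. Book value $30,900.

$64,426; $50,620; $39,773; $31,250; $27,895; $27,895; $27,896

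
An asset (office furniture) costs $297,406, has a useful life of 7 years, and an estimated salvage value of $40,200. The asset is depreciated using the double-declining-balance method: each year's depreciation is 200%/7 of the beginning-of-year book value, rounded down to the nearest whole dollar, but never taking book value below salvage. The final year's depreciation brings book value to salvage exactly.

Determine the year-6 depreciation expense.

$15,099

Depreciable base = $297,406 − $40,200 = $257,206.
Year 1: ⌊$297,406 × 200%/7⌋ = $84,973. Book value $212,433.
Year 2: ⌊$212,433 × 200%/7⌋ = $60,695. Book value $151,738.
Year 3: ⌊$151,738 × 200%/7⌋ = $43,353. Book value $108,385.
Year 4: ⌊$108,385 × 200%/7⌋ = $30,967. Book value $77,418.
Year 5: ⌊$77,418 × 200%/7⌋ = $22,119. Book value $55,299.
Year 6: ⌊$55,299 × 200%/7⌋ = $15,799, capped at $15,099. Book value $40,200.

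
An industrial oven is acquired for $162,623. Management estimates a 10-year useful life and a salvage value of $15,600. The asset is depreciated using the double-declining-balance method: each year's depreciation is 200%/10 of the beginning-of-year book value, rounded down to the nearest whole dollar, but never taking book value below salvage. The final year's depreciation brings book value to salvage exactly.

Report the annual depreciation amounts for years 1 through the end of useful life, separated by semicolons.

$32,524; $26,019; $20,816; $16,652; $13,322; $10,658; $8,526; $6,821; $5,457; $6,228

Depreciable base = $162,623 − $15,600 = $147,023.
Year 1: ⌊$162,623 × 200%/10⌋ = $32,524. Book value $130,099.
Year 2: ⌊$130,099 × 200%/10⌋ = $26,019. Book value $104,080.
Year 3: ⌊$104,080 × 200%/10⌋ = $20,816. Book value $83,264.
Year 4: ⌊$83,264 × 200%/10⌋ = $16,652. Book value $66,612.
Year 5: ⌊$66,612 × 200%/10⌋ = $13,322. Book value $53,290.
Year 6: ⌊$53,290 × 200%/10⌋ = $10,658. Book value $42,632.
Year 7: ⌊$42,632 × 200%/10⌋ = $8,526. Book value $34,106.
Year 8: ⌊$34,106 × 200%/10⌋ = $6,821. Book value $27,285.
Year 9: ⌊$27,285 × 200%/10⌋ = $5,457. Book value $21,828.
Year 10 (final): $21,828 − $15,600 = $6,228. Book value $15,600.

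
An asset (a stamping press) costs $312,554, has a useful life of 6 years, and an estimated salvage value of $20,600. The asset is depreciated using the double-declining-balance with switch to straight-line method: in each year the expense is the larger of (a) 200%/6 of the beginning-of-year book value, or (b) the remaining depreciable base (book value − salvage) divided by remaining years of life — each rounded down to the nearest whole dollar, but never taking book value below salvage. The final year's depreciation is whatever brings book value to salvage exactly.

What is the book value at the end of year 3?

Depreciable base = $312,554 − $20,600 = $291,954.
Year 1: DB = ⌊$312,554 × 200%/6⌋ = $104,184; SL = ⌊$291,954/6⌋ = $48,659 → take DB $104,184. Book value $208,370.
Year 2: DB = ⌊$208,370 × 200%/6⌋ = $69,456; SL = ⌊$187,770/5⌋ = $37,554 → take DB $69,456. Book value $138,914.
Year 3: DB = ⌊$138,914 × 200%/6⌋ = $46,304; SL = ⌊$118,314/4⌋ = $29,578 → take DB $46,304. Book value $92,610.

$92,610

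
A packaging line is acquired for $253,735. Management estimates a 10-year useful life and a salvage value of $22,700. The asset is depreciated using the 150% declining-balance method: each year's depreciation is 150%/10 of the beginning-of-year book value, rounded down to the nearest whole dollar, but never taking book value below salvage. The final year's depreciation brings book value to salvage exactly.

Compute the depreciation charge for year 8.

Depreciable base = $253,735 − $22,700 = $231,035.
Year 1: ⌊$253,735 × 150%/10⌋ = $38,060. Book value $215,675.
Year 2: ⌊$215,675 × 150%/10⌋ = $32,351. Book value $183,324.
Year 3: ⌊$183,324 × 150%/10⌋ = $27,498. Book value $155,826.
Year 4: ⌊$155,826 × 150%/10⌋ = $23,373. Book value $132,453.
Year 5: ⌊$132,453 × 150%/10⌋ = $19,867. Book value $112,586.
Year 6: ⌊$112,586 × 150%/10⌋ = $16,887. Book value $95,699.
Year 7: ⌊$95,699 × 150%/10⌋ = $14,354. Book value $81,345.
Year 8: ⌊$81,345 × 150%/10⌋ = $12,201. Book value $69,144.

$12,201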